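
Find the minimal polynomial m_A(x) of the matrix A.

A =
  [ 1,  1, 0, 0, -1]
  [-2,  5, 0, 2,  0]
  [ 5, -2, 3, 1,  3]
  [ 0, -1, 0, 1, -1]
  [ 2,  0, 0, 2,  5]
x^2 - 6*x + 9

The characteristic polynomial is χ_A(x) = (x - 3)^5, so the eigenvalues are known. The minimal polynomial is
  m_A(x) = Π_λ (x − λ)^{k_λ}
where k_λ is the size of the *largest* Jordan block for λ (equivalently, the smallest k with (A − λI)^k v = 0 for every generalised eigenvector v of λ).

  λ = 3: largest Jordan block has size 2, contributing (x − 3)^2

So m_A(x) = (x - 3)^2 = x^2 - 6*x + 9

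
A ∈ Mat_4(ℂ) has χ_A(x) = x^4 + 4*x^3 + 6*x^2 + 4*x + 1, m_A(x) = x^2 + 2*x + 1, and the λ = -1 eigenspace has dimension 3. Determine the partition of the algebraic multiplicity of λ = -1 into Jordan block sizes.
Block sizes for λ = -1: [2, 1, 1]

Step 1 — from the characteristic polynomial, algebraic multiplicity of λ = -1 is 4. From dim ker(A − (-1)·I) = 3, there are exactly 3 Jordan blocks for λ = -1.
Step 2 — from the minimal polynomial, the factor (x + 1)^2 tells us the largest block for λ = -1 has size 2.
Step 3 — with total size 4, 3 blocks, and largest block 2, the block sizes (in nonincreasing order) are [2, 1, 1].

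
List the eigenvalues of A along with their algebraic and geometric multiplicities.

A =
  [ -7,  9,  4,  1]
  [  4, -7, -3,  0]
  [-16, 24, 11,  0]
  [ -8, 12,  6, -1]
λ = -1: alg = 4, geom = 2

Step 1 — factor the characteristic polynomial to read off the algebraic multiplicities:
  χ_A(x) = (x + 1)^4

Step 2 — compute geometric multiplicities via the rank-nullity identity g(λ) = n − rank(A − λI):
  rank(A − (-1)·I) = 2, so dim ker(A − (-1)·I) = n − 2 = 2

Summary:
  λ = -1: algebraic multiplicity = 4, geometric multiplicity = 2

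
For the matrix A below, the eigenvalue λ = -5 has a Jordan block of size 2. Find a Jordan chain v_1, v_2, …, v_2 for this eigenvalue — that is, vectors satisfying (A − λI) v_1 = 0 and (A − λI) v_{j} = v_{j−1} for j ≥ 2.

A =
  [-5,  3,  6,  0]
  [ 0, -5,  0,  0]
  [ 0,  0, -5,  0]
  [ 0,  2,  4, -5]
A Jordan chain for λ = -5 of length 2:
v_1 = (3, 0, 0, 2)ᵀ
v_2 = (0, 1, 0, 0)ᵀ

Let N = A − (-5)·I. We want v_2 with N^2 v_2 = 0 but N^1 v_2 ≠ 0; then v_{j-1} := N · v_j for j = 2, …, 2.

Pick v_2 = (0, 1, 0, 0)ᵀ.
Then v_1 = N · v_2 = (3, 0, 0, 2)ᵀ.

Sanity check: (A − (-5)·I) v_1 = (0, 0, 0, 0)ᵀ = 0. ✓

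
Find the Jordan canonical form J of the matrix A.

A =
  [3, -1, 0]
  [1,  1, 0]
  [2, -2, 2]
J_2(2) ⊕ J_1(2)

The characteristic polynomial is
  det(x·I − A) = x^3 - 6*x^2 + 12*x - 8 = (x - 2)^3

Eigenvalues and multiplicities (the geometric multiplicity of λ is n − rank(A − λI), which equals the number of Jordan blocks for λ):
  λ = 2: algebraic multiplicity = 3, geometric multiplicity = 2

Determining the block sizes for each eigenvalue:
  λ = 2: 2 blocks summing to 3 forces exactly one block of size 2 and the rest size 1 → block sizes [2, 1]

Assembling the blocks gives a Jordan form
J =
  [2, 1, 0]
  [0, 2, 0]
  [0, 0, 2]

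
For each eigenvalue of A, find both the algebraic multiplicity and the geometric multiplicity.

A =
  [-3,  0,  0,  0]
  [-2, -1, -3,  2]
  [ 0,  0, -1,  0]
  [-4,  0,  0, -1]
λ = -3: alg = 1, geom = 1; λ = -1: alg = 3, geom = 2

Step 1 — factor the characteristic polynomial to read off the algebraic multiplicities:
  χ_A(x) = (x + 1)^3*(x + 3)

Step 2 — compute geometric multiplicities via the rank-nullity identity g(λ) = n − rank(A − λI):
  rank(A − (-3)·I) = 3, so dim ker(A − (-3)·I) = n − 3 = 1
  rank(A − (-1)·I) = 2, so dim ker(A − (-1)·I) = n − 2 = 2

Summary:
  λ = -3: algebraic multiplicity = 1, geometric multiplicity = 1
  λ = -1: algebraic multiplicity = 3, geometric multiplicity = 2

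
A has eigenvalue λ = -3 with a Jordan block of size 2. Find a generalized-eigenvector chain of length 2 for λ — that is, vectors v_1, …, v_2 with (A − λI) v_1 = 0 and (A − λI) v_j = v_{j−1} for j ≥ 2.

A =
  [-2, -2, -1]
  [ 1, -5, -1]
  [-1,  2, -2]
A Jordan chain for λ = -3 of length 2:
v_1 = (1, 1, -1)ᵀ
v_2 = (1, 0, 0)ᵀ

Let N = A − (-3)·I. We want v_2 with N^2 v_2 = 0 but N^1 v_2 ≠ 0; then v_{j-1} := N · v_j for j = 2, …, 2.

Pick v_2 = (1, 0, 0)ᵀ.
Then v_1 = N · v_2 = (1, 1, -1)ᵀ.

Sanity check: (A − (-3)·I) v_1 = (0, 0, 0)ᵀ = 0. ✓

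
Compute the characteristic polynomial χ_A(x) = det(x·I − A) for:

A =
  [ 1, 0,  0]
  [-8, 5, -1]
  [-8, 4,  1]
x^3 - 7*x^2 + 15*x - 9

Expanding det(x·I − A) (e.g. by cofactor expansion or by noting that A is similar to its Jordan form J, which has the same characteristic polynomial as A) gives
  χ_A(x) = x^3 - 7*x^2 + 15*x - 9
which factors as (x - 3)^2*(x - 1). The eigenvalues (with algebraic multiplicities) are λ = 1 with multiplicity 1, λ = 3 with multiplicity 2.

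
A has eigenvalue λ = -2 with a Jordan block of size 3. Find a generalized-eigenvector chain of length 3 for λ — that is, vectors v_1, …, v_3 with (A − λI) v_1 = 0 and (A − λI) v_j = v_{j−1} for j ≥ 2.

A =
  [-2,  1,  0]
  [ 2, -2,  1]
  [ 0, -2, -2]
A Jordan chain for λ = -2 of length 3:
v_1 = (2, 0, -4)ᵀ
v_2 = (0, 2, 0)ᵀ
v_3 = (1, 0, 0)ᵀ

Let N = A − (-2)·I. We want v_3 with N^3 v_3 = 0 but N^2 v_3 ≠ 0; then v_{j-1} := N · v_j for j = 3, …, 2.

Pick v_3 = (1, 0, 0)ᵀ.
Then v_2 = N · v_3 = (0, 2, 0)ᵀ.
Then v_1 = N · v_2 = (2, 0, -4)ᵀ.

Sanity check: (A − (-2)·I) v_1 = (0, 0, 0)ᵀ = 0. ✓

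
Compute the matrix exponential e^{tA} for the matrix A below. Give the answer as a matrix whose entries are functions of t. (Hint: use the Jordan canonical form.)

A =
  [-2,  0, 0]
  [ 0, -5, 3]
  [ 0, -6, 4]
e^{tA} =
  [exp(-2*t), 0, 0]
  [0, -exp(t) + 2*exp(-2*t), exp(t) - exp(-2*t)]
  [0, -2*exp(t) + 2*exp(-2*t), 2*exp(t) - exp(-2*t)]

Strategy: write A = P · J · P⁻¹ where J is a Jordan canonical form, so e^{tA} = P · e^{tJ} · P⁻¹, and e^{tJ} can be computed block-by-block.

A has Jordan form
J =
  [-2,  0, 0]
  [ 0, -2, 0]
  [ 0,  0, 1]
(up to reordering of blocks).

Per-block formulas:
  For a 1×1 block at λ = -2: exp(t · [-2]) = [e^(-2t)].
  For a 1×1 block at λ = 1: exp(t · [1]) = [e^(1t)].

After assembling e^{tJ} and conjugating by P, we get:

e^{tA} =
  [exp(-2*t), 0, 0]
  [0, -exp(t) + 2*exp(-2*t), exp(t) - exp(-2*t)]
  [0, -2*exp(t) + 2*exp(-2*t), 2*exp(t) - exp(-2*t)]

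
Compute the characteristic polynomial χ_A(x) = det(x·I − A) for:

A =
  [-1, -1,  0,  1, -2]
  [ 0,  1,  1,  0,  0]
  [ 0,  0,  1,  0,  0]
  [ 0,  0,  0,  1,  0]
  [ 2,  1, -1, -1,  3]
x^5 - 5*x^4 + 10*x^3 - 10*x^2 + 5*x - 1

Expanding det(x·I − A) (e.g. by cofactor expansion or by noting that A is similar to its Jordan form J, which has the same characteristic polynomial as A) gives
  χ_A(x) = x^5 - 5*x^4 + 10*x^3 - 10*x^2 + 5*x - 1
which factors as (x - 1)^5. The eigenvalues (with algebraic multiplicities) are λ = 1 with multiplicity 5.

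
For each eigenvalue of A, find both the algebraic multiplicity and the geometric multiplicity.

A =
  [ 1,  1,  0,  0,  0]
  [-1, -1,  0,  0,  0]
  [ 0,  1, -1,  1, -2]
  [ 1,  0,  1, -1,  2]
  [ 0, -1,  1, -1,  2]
λ = 0: alg = 5, geom = 3

Step 1 — factor the characteristic polynomial to read off the algebraic multiplicities:
  χ_A(x) = x^5

Step 2 — compute geometric multiplicities via the rank-nullity identity g(λ) = n − rank(A − λI):
  rank(A − (0)·I) = 2, so dim ker(A − (0)·I) = n − 2 = 3

Summary:
  λ = 0: algebraic multiplicity = 5, geometric multiplicity = 3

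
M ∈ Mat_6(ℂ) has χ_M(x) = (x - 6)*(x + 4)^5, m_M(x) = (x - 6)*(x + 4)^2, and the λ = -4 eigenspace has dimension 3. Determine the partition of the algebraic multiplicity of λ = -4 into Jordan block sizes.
Block sizes for λ = -4: [2, 2, 1]

Step 1 — from the characteristic polynomial, algebraic multiplicity of λ = -4 is 5. From dim ker(M − (-4)·I) = 3, there are exactly 3 Jordan blocks for λ = -4.
Step 2 — from the minimal polynomial, the factor (x + 4)^2 tells us the largest block for λ = -4 has size 2.
Step 3 — with total size 5, 3 blocks, and largest block 2, the block sizes (in nonincreasing order) are [2, 2, 1].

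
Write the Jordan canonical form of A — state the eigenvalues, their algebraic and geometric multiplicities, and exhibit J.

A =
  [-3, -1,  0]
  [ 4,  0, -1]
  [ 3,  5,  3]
J_3(0)

The characteristic polynomial is
  det(x·I − A) = x^3

Eigenvalues and multiplicities (the geometric multiplicity of λ is n − rank(A − λI), which equals the number of Jordan blocks for λ):
  λ = 0: algebraic multiplicity = 3, geometric multiplicity = 1

Determining the block sizes for each eigenvalue:
  λ = 0: one block (gm = 1), so the single block has size am = 3 → block sizes [3]

Assembling the blocks gives a Jordan form
J =
  [0, 1, 0]
  [0, 0, 1]
  [0, 0, 0]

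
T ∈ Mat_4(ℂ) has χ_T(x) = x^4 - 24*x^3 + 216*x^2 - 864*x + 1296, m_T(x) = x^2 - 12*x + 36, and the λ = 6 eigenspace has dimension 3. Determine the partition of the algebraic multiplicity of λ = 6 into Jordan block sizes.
Block sizes for λ = 6: [2, 1, 1]

Step 1 — from the characteristic polynomial, algebraic multiplicity of λ = 6 is 4. From dim ker(T − (6)·I) = 3, there are exactly 3 Jordan blocks for λ = 6.
Step 2 — from the minimal polynomial, the factor (x − 6)^2 tells us the largest block for λ = 6 has size 2.
Step 3 — with total size 4, 3 blocks, and largest block 2, the block sizes (in nonincreasing order) are [2, 1, 1].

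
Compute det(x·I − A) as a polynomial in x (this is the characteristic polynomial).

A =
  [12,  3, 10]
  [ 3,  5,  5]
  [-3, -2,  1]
x^3 - 18*x^2 + 108*x - 216

Expanding det(x·I − A) (e.g. by cofactor expansion or by noting that A is similar to its Jordan form J, which has the same characteristic polynomial as A) gives
  χ_A(x) = x^3 - 18*x^2 + 108*x - 216
which factors as (x - 6)^3. The eigenvalues (with algebraic multiplicities) are λ = 6 with multiplicity 3.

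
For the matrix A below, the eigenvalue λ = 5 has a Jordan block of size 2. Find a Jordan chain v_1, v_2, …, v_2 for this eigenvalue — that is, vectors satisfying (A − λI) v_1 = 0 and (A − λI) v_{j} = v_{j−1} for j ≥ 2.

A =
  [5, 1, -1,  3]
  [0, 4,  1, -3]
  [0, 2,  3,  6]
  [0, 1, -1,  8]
A Jordan chain for λ = 5 of length 2:
v_1 = (1, -1, 2, 1)ᵀ
v_2 = (0, 1, 0, 0)ᵀ

Let N = A − (5)·I. We want v_2 with N^2 v_2 = 0 but N^1 v_2 ≠ 0; then v_{j-1} := N · v_j for j = 2, …, 2.

Pick v_2 = (0, 1, 0, 0)ᵀ.
Then v_1 = N · v_2 = (1, -1, 2, 1)ᵀ.

Sanity check: (A − (5)·I) v_1 = (0, 0, 0, 0)ᵀ = 0. ✓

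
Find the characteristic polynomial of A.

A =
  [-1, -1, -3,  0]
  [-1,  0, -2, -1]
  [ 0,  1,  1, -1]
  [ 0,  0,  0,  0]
x^4

Expanding det(x·I − A) (e.g. by cofactor expansion or by noting that A is similar to its Jordan form J, which has the same characteristic polynomial as A) gives
  χ_A(x) = x^4
which factors as x^4. The eigenvalues (with algebraic multiplicities) are λ = 0 with multiplicity 4.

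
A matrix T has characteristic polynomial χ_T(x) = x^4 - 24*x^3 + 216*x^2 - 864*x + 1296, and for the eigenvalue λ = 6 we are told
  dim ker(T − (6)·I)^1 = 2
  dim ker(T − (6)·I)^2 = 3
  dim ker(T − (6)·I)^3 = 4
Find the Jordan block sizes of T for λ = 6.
Block sizes for λ = 6: [3, 1]

From the dimensions of kernels of powers, the number of Jordan blocks of size at least j is d_j − d_{j−1} where d_j = dim ker(N^j) (with d_0 = 0). Computing the differences gives [2, 1, 1].
The number of blocks of size exactly k is (#blocks of size ≥ k) − (#blocks of size ≥ k + 1), so the partition is: 1 block(s) of size 1, 1 block(s) of size 3.
In nonincreasing order the block sizes are [3, 1].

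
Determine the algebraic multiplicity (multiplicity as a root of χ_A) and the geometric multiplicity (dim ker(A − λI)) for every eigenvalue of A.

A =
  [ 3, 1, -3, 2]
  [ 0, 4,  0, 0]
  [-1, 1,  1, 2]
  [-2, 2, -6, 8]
λ = 4: alg = 4, geom = 3

Step 1 — factor the characteristic polynomial to read off the algebraic multiplicities:
  χ_A(x) = (x - 4)^4

Step 2 — compute geometric multiplicities via the rank-nullity identity g(λ) = n − rank(A − λI):
  rank(A − (4)·I) = 1, so dim ker(A − (4)·I) = n − 1 = 3

Summary:
  λ = 4: algebraic multiplicity = 4, geometric multiplicity = 3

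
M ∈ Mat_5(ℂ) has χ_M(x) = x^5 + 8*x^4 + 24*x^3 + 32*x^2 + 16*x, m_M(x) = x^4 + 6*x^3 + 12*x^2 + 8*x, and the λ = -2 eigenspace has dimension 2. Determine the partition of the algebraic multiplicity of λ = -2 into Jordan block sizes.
Block sizes for λ = -2: [3, 1]

Step 1 — from the characteristic polynomial, algebraic multiplicity of λ = -2 is 4. From dim ker(M − (-2)·I) = 2, there are exactly 2 Jordan blocks for λ = -2.
Step 2 — from the minimal polynomial, the factor (x + 2)^3 tells us the largest block for λ = -2 has size 3.
Step 3 — with total size 4, 2 blocks, and largest block 3, the block sizes (in nonincreasing order) are [3, 1].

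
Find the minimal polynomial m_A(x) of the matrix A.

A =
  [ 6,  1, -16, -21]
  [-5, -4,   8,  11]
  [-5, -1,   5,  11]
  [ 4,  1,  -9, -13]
x^4 + 6*x^3 - 54*x - 81

The characteristic polynomial is χ_A(x) = (x - 3)*(x + 3)^3, so the eigenvalues are known. The minimal polynomial is
  m_A(x) = Π_λ (x − λ)^{k_λ}
where k_λ is the size of the *largest* Jordan block for λ (equivalently, the smallest k with (A − λI)^k v = 0 for every generalised eigenvector v of λ).

  λ = -3: largest Jordan block has size 3, contributing (x + 3)^3
  λ = 3: largest Jordan block has size 1, contributing (x − 3)

So m_A(x) = (x - 3)*(x + 3)^3 = x^4 + 6*x^3 - 54*x - 81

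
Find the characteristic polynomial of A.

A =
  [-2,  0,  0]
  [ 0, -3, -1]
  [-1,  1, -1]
x^3 + 6*x^2 + 12*x + 8

Expanding det(x·I − A) (e.g. by cofactor expansion or by noting that A is similar to its Jordan form J, which has the same characteristic polynomial as A) gives
  χ_A(x) = x^3 + 6*x^2 + 12*x + 8
which factors as (x + 2)^3. The eigenvalues (with algebraic multiplicities) are λ = -2 with multiplicity 3.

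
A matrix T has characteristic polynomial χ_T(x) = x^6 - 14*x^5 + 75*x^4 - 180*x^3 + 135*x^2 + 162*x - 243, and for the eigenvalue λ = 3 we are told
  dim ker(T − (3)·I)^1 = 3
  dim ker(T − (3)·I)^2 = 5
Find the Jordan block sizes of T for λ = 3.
Block sizes for λ = 3: [2, 2, 1]

From the dimensions of kernels of powers, the number of Jordan blocks of size at least j is d_j − d_{j−1} where d_j = dim ker(N^j) (with d_0 = 0). Computing the differences gives [3, 2].
The number of blocks of size exactly k is (#blocks of size ≥ k) − (#blocks of size ≥ k + 1), so the partition is: 1 block(s) of size 1, 2 block(s) of size 2.
In nonincreasing order the block sizes are [2, 2, 1].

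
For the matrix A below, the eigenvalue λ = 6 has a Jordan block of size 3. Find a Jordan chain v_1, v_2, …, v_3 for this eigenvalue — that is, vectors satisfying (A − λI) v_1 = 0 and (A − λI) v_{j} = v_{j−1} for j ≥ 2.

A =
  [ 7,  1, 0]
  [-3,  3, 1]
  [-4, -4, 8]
A Jordan chain for λ = 6 of length 3:
v_1 = (-2, 2, 0)ᵀ
v_2 = (1, -3, -4)ᵀ
v_3 = (1, 0, 0)ᵀ

Let N = A − (6)·I. We want v_3 with N^3 v_3 = 0 but N^2 v_3 ≠ 0; then v_{j-1} := N · v_j for j = 3, …, 2.

Pick v_3 = (1, 0, 0)ᵀ.
Then v_2 = N · v_3 = (1, -3, -4)ᵀ.
Then v_1 = N · v_2 = (-2, 2, 0)ᵀ.

Sanity check: (A − (6)·I) v_1 = (0, 0, 0)ᵀ = 0. ✓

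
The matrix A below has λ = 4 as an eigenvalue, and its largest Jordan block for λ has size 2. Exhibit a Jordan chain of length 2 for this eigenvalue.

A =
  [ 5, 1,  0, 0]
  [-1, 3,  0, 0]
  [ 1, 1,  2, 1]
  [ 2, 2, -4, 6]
A Jordan chain for λ = 4 of length 2:
v_1 = (1, -1, 1, 2)ᵀ
v_2 = (1, 0, 0, 0)ᵀ

Let N = A − (4)·I. We want v_2 with N^2 v_2 = 0 but N^1 v_2 ≠ 0; then v_{j-1} := N · v_j for j = 2, …, 2.

Pick v_2 = (1, 0, 0, 0)ᵀ.
Then v_1 = N · v_2 = (1, -1, 1, 2)ᵀ.

Sanity check: (A − (4)·I) v_1 = (0, 0, 0, 0)ᵀ = 0. ✓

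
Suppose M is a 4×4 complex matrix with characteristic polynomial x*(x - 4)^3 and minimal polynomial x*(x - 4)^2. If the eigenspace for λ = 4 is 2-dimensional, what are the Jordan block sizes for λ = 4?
Block sizes for λ = 4: [2, 1]

Step 1 — from the characteristic polynomial, algebraic multiplicity of λ = 4 is 3. From dim ker(M − (4)·I) = 2, there are exactly 2 Jordan blocks for λ = 4.
Step 2 — from the minimal polynomial, the factor (x − 4)^2 tells us the largest block for λ = 4 has size 2.
Step 3 — with total size 3, 2 blocks, and largest block 2, the block sizes (in nonincreasing order) are [2, 1].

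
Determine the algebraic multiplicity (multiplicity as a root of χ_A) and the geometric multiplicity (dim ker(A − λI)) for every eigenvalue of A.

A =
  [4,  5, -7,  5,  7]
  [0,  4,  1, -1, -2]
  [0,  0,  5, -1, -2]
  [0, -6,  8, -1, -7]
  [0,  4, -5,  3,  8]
λ = 4: alg = 5, geom = 2

Step 1 — factor the characteristic polynomial to read off the algebraic multiplicities:
  χ_A(x) = (x - 4)^5

Step 2 — compute geometric multiplicities via the rank-nullity identity g(λ) = n − rank(A − λI):
  rank(A − (4)·I) = 3, so dim ker(A − (4)·I) = n − 3 = 2

Summary:
  λ = 4: algebraic multiplicity = 5, geometric multiplicity = 2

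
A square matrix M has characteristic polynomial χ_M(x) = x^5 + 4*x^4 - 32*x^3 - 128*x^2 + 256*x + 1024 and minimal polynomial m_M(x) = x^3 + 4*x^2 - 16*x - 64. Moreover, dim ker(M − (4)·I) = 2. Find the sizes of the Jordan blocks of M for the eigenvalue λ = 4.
Block sizes for λ = 4: [1, 1]

Step 1 — from the characteristic polynomial, algebraic multiplicity of λ = 4 is 2. From dim ker(M − (4)·I) = 2, there are exactly 2 Jordan blocks for λ = 4.
Step 2 — from the minimal polynomial, the factor (x − 4) tells us the largest block for λ = 4 has size 1.
Step 3 — with total size 2, 2 blocks, and largest block 1, the block sizes (in nonincreasing order) are [1, 1].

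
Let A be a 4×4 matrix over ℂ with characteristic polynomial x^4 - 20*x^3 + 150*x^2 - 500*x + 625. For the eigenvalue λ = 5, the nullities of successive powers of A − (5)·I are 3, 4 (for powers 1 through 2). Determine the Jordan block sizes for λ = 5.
Block sizes for λ = 5: [2, 1, 1]

From the dimensions of kernels of powers, the number of Jordan blocks of size at least j is d_j − d_{j−1} where d_j = dim ker(N^j) (with d_0 = 0). Computing the differences gives [3, 1].
The number of blocks of size exactly k is (#blocks of size ≥ k) − (#blocks of size ≥ k + 1), so the partition is: 2 block(s) of size 1, 1 block(s) of size 2.
In nonincreasing order the block sizes are [2, 1, 1].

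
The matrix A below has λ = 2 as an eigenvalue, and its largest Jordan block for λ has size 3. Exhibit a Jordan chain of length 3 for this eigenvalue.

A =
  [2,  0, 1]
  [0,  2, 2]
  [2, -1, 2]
A Jordan chain for λ = 2 of length 3:
v_1 = (2, 4, 0)ᵀ
v_2 = (0, 0, 2)ᵀ
v_3 = (1, 0, 0)ᵀ

Let N = A − (2)·I. We want v_3 with N^3 v_3 = 0 but N^2 v_3 ≠ 0; then v_{j-1} := N · v_j for j = 3, …, 2.

Pick v_3 = (1, 0, 0)ᵀ.
Then v_2 = N · v_3 = (0, 0, 2)ᵀ.
Then v_1 = N · v_2 = (2, 4, 0)ᵀ.

Sanity check: (A − (2)·I) v_1 = (0, 0, 0)ᵀ = 0. ✓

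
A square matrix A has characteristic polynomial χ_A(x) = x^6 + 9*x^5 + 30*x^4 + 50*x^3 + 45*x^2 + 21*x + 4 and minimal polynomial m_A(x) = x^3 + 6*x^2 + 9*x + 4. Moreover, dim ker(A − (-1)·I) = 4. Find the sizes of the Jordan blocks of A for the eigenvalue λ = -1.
Block sizes for λ = -1: [2, 1, 1, 1]

Step 1 — from the characteristic polynomial, algebraic multiplicity of λ = -1 is 5. From dim ker(A − (-1)·I) = 4, there are exactly 4 Jordan blocks for λ = -1.
Step 2 — from the minimal polynomial, the factor (x + 1)^2 tells us the largest block for λ = -1 has size 2.
Step 3 — with total size 5, 4 blocks, and largest block 2, the block sizes (in nonincreasing order) are [2, 1, 1, 1].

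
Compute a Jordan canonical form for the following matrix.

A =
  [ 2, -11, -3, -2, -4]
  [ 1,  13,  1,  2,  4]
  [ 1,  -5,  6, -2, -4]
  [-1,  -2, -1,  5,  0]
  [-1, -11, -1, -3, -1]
J_3(5) ⊕ J_2(5)

The characteristic polynomial is
  det(x·I − A) = x^5 - 25*x^4 + 250*x^3 - 1250*x^2 + 3125*x - 3125 = (x - 5)^5

Eigenvalues and multiplicities (the geometric multiplicity of λ is n − rank(A − λI), which equals the number of Jordan blocks for λ):
  λ = 5: algebraic multiplicity = 5, geometric multiplicity = 2

Determining the block sizes for each eigenvalue:
  λ = 5: with am = 5 and gm = 2, the partition is not yet determined (e.g. several partitions of 5 into 2 parts exist). Let N = A − (5)·I. Computing rank(N^1) = 3, rank(N^2) = 1, rank(N^3) = 0; the number of blocks of size ≥ j is rank(N^{j−1}) − rank(N^j), giving [2, 2, 1]. So we have 1 block(s) of size 3, 1 block(s) of size 2 → block sizes [3, 2]

Assembling the blocks gives a Jordan form
J =
  [5, 1, 0, 0, 0]
  [0, 5, 1, 0, 0]
  [0, 0, 5, 0, 0]
  [0, 0, 0, 5, 1]
  [0, 0, 0, 0, 5]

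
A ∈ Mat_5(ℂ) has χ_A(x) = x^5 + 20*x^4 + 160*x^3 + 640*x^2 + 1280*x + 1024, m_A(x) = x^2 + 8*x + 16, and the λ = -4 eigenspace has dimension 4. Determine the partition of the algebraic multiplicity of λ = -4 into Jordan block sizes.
Block sizes for λ = -4: [2, 1, 1, 1]

Step 1 — from the characteristic polynomial, algebraic multiplicity of λ = -4 is 5. From dim ker(A − (-4)·I) = 4, there are exactly 4 Jordan blocks for λ = -4.
Step 2 — from the minimal polynomial, the factor (x + 4)^2 tells us the largest block for λ = -4 has size 2.
Step 3 — with total size 5, 4 blocks, and largest block 2, the block sizes (in nonincreasing order) are [2, 1, 1, 1].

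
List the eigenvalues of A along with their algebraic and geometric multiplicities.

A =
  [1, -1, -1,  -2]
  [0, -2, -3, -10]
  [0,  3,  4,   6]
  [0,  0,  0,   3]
λ = 1: alg = 3, geom = 2; λ = 3: alg = 1, geom = 1

Step 1 — factor the characteristic polynomial to read off the algebraic multiplicities:
  χ_A(x) = (x - 3)*(x - 1)^3

Step 2 — compute geometric multiplicities via the rank-nullity identity g(λ) = n − rank(A − λI):
  rank(A − (1)·I) = 2, so dim ker(A − (1)·I) = n − 2 = 2
  rank(A − (3)·I) = 3, so dim ker(A − (3)·I) = n − 3 = 1

Summary:
  λ = 1: algebraic multiplicity = 3, geometric multiplicity = 2
  λ = 3: algebraic multiplicity = 1, geometric multiplicity = 1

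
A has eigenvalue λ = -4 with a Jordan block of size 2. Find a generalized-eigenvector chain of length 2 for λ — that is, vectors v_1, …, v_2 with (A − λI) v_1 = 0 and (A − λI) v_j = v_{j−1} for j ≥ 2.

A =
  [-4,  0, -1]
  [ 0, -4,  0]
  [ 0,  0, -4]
A Jordan chain for λ = -4 of length 2:
v_1 = (-1, 0, 0)ᵀ
v_2 = (0, 0, 1)ᵀ

Let N = A − (-4)·I. We want v_2 with N^2 v_2 = 0 but N^1 v_2 ≠ 0; then v_{j-1} := N · v_j for j = 2, …, 2.

Pick v_2 = (0, 0, 1)ᵀ.
Then v_1 = N · v_2 = (-1, 0, 0)ᵀ.

Sanity check: (A − (-4)·I) v_1 = (0, 0, 0)ᵀ = 0. ✓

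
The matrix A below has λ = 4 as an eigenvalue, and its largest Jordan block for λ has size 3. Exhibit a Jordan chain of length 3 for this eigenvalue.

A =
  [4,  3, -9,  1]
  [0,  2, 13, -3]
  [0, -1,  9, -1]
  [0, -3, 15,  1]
A Jordan chain for λ = 4 of length 3:
v_1 = (9, -6, -3, -9)ᵀ
v_2 = (-9, 13, 5, 15)ᵀ
v_3 = (0, 0, 1, 0)ᵀ

Let N = A − (4)·I. We want v_3 with N^3 v_3 = 0 but N^2 v_3 ≠ 0; then v_{j-1} := N · v_j for j = 3, …, 2.

Pick v_3 = (0, 0, 1, 0)ᵀ.
Then v_2 = N · v_3 = (-9, 13, 5, 15)ᵀ.
Then v_1 = N · v_2 = (9, -6, -3, -9)ᵀ.

Sanity check: (A − (4)·I) v_1 = (0, 0, 0, 0)ᵀ = 0. ✓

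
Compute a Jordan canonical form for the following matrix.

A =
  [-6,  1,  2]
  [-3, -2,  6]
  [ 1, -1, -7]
J_2(-5) ⊕ J_1(-5)

The characteristic polynomial is
  det(x·I − A) = x^3 + 15*x^2 + 75*x + 125 = (x + 5)^3

Eigenvalues and multiplicities (the geometric multiplicity of λ is n − rank(A − λI), which equals the number of Jordan blocks for λ):
  λ = -5: algebraic multiplicity = 3, geometric multiplicity = 2

Determining the block sizes for each eigenvalue:
  λ = -5: 2 blocks summing to 3 forces exactly one block of size 2 and the rest size 1 → block sizes [2, 1]

Assembling the blocks gives a Jordan form
J =
  [-5,  1,  0]
  [ 0, -5,  0]
  [ 0,  0, -5]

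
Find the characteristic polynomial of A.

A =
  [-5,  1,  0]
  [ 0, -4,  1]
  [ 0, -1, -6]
x^3 + 15*x^2 + 75*x + 125

Expanding det(x·I − A) (e.g. by cofactor expansion or by noting that A is similar to its Jordan form J, which has the same characteristic polynomial as A) gives
  χ_A(x) = x^3 + 15*x^2 + 75*x + 125
which factors as (x + 5)^3. The eigenvalues (with algebraic multiplicities) are λ = -5 with multiplicity 3.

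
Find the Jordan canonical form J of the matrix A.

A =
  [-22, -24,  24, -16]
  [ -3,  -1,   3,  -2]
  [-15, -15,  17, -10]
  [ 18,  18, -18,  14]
J_2(2) ⊕ J_1(2) ⊕ J_1(2)

The characteristic polynomial is
  det(x·I − A) = x^4 - 8*x^3 + 24*x^2 - 32*x + 16 = (x - 2)^4

Eigenvalues and multiplicities (the geometric multiplicity of λ is n − rank(A − λI), which equals the number of Jordan blocks for λ):
  λ = 2: algebraic multiplicity = 4, geometric multiplicity = 3

Determining the block sizes for each eigenvalue:
  λ = 2: 3 blocks summing to 4 forces exactly one block of size 2 and the rest size 1 → block sizes [2, 1, 1]

Assembling the blocks gives a Jordan form
J =
  [2, 1, 0, 0]
  [0, 2, 0, 0]
  [0, 0, 2, 0]
  [0, 0, 0, 2]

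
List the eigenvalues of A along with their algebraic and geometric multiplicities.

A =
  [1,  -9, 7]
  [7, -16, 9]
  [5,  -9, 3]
λ = -4: alg = 3, geom = 1

Step 1 — factor the characteristic polynomial to read off the algebraic multiplicities:
  χ_A(x) = (x + 4)^3

Step 2 — compute geometric multiplicities via the rank-nullity identity g(λ) = n − rank(A − λI):
  rank(A − (-4)·I) = 2, so dim ker(A − (-4)·I) = n − 2 = 1

Summary:
  λ = -4: algebraic multiplicity = 3, geometric multiplicity = 1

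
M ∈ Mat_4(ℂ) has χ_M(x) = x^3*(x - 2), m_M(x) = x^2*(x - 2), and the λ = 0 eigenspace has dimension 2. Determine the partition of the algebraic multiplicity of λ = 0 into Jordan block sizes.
Block sizes for λ = 0: [2, 1]

Step 1 — from the characteristic polynomial, algebraic multiplicity of λ = 0 is 3. From dim ker(M − (0)·I) = 2, there are exactly 2 Jordan blocks for λ = 0.
Step 2 — from the minimal polynomial, the factor (x − 0)^2 tells us the largest block for λ = 0 has size 2.
Step 3 — with total size 3, 2 blocks, and largest block 2, the block sizes (in nonincreasing order) are [2, 1].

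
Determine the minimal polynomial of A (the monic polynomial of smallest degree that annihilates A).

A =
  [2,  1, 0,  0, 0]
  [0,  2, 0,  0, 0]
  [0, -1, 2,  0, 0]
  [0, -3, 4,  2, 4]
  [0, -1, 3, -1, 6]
x^4 - 12*x^3 + 52*x^2 - 96*x + 64

The characteristic polynomial is χ_A(x) = (x - 4)^2*(x - 2)^3, so the eigenvalues are known. The minimal polynomial is
  m_A(x) = Π_λ (x − λ)^{k_λ}
where k_λ is the size of the *largest* Jordan block for λ (equivalently, the smallest k with (A − λI)^k v = 0 for every generalised eigenvector v of λ).

  λ = 2: largest Jordan block has size 2, contributing (x − 2)^2
  λ = 4: largest Jordan block has size 2, contributing (x − 4)^2

So m_A(x) = (x - 4)^2*(x - 2)^2 = x^4 - 12*x^3 + 52*x^2 - 96*x + 64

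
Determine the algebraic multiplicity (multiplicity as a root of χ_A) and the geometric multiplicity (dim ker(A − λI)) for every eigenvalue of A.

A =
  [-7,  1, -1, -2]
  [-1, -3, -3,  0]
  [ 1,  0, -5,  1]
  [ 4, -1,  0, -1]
λ = -4: alg = 4, geom = 2

Step 1 — factor the characteristic polynomial to read off the algebraic multiplicities:
  χ_A(x) = (x + 4)^4

Step 2 — compute geometric multiplicities via the rank-nullity identity g(λ) = n − rank(A − λI):
  rank(A − (-4)·I) = 2, so dim ker(A − (-4)·I) = n − 2 = 2

Summary:
  λ = -4: algebraic multiplicity = 4, geometric multiplicity = 2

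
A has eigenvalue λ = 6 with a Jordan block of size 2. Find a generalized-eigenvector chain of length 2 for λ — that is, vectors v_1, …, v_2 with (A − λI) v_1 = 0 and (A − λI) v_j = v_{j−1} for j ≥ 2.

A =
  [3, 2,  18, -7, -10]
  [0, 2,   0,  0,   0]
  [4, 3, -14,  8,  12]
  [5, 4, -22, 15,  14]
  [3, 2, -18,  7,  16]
A Jordan chain for λ = 6 of length 2:
v_1 = (3, 0, 0, 3, -3)ᵀ
v_2 = (5, 0, 1, 0, 0)ᵀ

Let N = A − (6)·I. We want v_2 with N^2 v_2 = 0 but N^1 v_2 ≠ 0; then v_{j-1} := N · v_j for j = 2, …, 2.

Pick v_2 = (5, 0, 1, 0, 0)ᵀ.
Then v_1 = N · v_2 = (3, 0, 0, 3, -3)ᵀ.

Sanity check: (A − (6)·I) v_1 = (0, 0, 0, 0, 0)ᵀ = 0. ✓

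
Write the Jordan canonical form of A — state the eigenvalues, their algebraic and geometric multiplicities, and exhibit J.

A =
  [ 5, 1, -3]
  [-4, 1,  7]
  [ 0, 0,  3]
J_3(3)

The characteristic polynomial is
  det(x·I − A) = x^3 - 9*x^2 + 27*x - 27 = (x - 3)^3

Eigenvalues and multiplicities (the geometric multiplicity of λ is n − rank(A − λI), which equals the number of Jordan blocks for λ):
  λ = 3: algebraic multiplicity = 3, geometric multiplicity = 1

Determining the block sizes for each eigenvalue:
  λ = 3: one block (gm = 1), so the single block has size am = 3 → block sizes [3]

Assembling the blocks gives a Jordan form
J =
  [3, 1, 0]
  [0, 3, 1]
  [0, 0, 3]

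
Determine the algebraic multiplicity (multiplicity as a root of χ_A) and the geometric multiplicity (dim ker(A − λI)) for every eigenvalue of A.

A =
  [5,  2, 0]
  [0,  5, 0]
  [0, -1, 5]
λ = 5: alg = 3, geom = 2

Step 1 — factor the characteristic polynomial to read off the algebraic multiplicities:
  χ_A(x) = (x - 5)^3

Step 2 — compute geometric multiplicities via the rank-nullity identity g(λ) = n − rank(A − λI):
  rank(A − (5)·I) = 1, so dim ker(A − (5)·I) = n − 1 = 2

Summary:
  λ = 5: algebraic multiplicity = 3, geometric multiplicity = 2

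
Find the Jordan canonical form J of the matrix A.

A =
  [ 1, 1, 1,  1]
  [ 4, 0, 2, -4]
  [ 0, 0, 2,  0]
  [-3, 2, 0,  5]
J_3(2) ⊕ J_1(2)

The characteristic polynomial is
  det(x·I − A) = x^4 - 8*x^3 + 24*x^2 - 32*x + 16 = (x - 2)^4

Eigenvalues and multiplicities (the geometric multiplicity of λ is n − rank(A − λI), which equals the number of Jordan blocks for λ):
  λ = 2: algebraic multiplicity = 4, geometric multiplicity = 2

Determining the block sizes for each eigenvalue:
  λ = 2: with am = 4 and gm = 2, the partition is not yet determined (e.g. several partitions of 4 into 2 parts exist). Let N = A − (2)·I. Computing rank(N^1) = 2, rank(N^2) = 1, rank(N^3) = 0; the number of blocks of size ≥ j is rank(N^{j−1}) − rank(N^j), giving [2, 1, 1]. So we have 1 block(s) of size 3, 1 block(s) of size 1 → block sizes [3, 1]

Assembling the blocks gives a Jordan form
J =
  [2, 1, 0, 0]
  [0, 2, 1, 0]
  [0, 0, 2, 0]
  [0, 0, 0, 2]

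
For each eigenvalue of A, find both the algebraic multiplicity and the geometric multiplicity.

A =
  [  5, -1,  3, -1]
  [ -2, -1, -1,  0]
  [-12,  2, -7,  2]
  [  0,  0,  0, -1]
λ = -1: alg = 4, geom = 2

Step 1 — factor the characteristic polynomial to read off the algebraic multiplicities:
  χ_A(x) = (x + 1)^4

Step 2 — compute geometric multiplicities via the rank-nullity identity g(λ) = n − rank(A − λI):
  rank(A − (-1)·I) = 2, so dim ker(A − (-1)·I) = n − 2 = 2

Summary:
  λ = -1: algebraic multiplicity = 4, geometric multiplicity = 2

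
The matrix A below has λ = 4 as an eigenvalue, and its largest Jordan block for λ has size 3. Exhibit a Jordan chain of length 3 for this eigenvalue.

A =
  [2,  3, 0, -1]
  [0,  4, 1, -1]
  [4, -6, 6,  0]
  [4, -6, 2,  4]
A Jordan chain for λ = 4 of length 3:
v_1 = (1, 0, -2, -2)ᵀ
v_2 = (0, 1, 2, 2)ᵀ
v_3 = (0, 0, 1, 0)ᵀ

Let N = A − (4)·I. We want v_3 with N^3 v_3 = 0 but N^2 v_3 ≠ 0; then v_{j-1} := N · v_j for j = 3, …, 2.

Pick v_3 = (0, 0, 1, 0)ᵀ.
Then v_2 = N · v_3 = (0, 1, 2, 2)ᵀ.
Then v_1 = N · v_2 = (1, 0, -2, -2)ᵀ.

Sanity check: (A − (4)·I) v_1 = (0, 0, 0, 0)ᵀ = 0. ✓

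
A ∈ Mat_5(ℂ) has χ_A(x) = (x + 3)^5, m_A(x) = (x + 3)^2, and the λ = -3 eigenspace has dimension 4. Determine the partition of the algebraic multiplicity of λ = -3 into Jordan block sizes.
Block sizes for λ = -3: [2, 1, 1, 1]

Step 1 — from the characteristic polynomial, algebraic multiplicity of λ = -3 is 5. From dim ker(A − (-3)·I) = 4, there are exactly 4 Jordan blocks for λ = -3.
Step 2 — from the minimal polynomial, the factor (x + 3)^2 tells us the largest block for λ = -3 has size 2.
Step 3 — with total size 5, 4 blocks, and largest block 2, the block sizes (in nonincreasing order) are [2, 1, 1, 1].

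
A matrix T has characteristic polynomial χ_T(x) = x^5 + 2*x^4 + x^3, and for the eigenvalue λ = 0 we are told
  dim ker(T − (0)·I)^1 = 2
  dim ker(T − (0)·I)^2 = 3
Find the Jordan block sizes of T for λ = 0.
Block sizes for λ = 0: [2, 1]

From the dimensions of kernels of powers, the number of Jordan blocks of size at least j is d_j − d_{j−1} where d_j = dim ker(N^j) (with d_0 = 0). Computing the differences gives [2, 1].
The number of blocks of size exactly k is (#blocks of size ≥ k) − (#blocks of size ≥ k + 1), so the partition is: 1 block(s) of size 1, 1 block(s) of size 2.
In nonincreasing order the block sizes are [2, 1].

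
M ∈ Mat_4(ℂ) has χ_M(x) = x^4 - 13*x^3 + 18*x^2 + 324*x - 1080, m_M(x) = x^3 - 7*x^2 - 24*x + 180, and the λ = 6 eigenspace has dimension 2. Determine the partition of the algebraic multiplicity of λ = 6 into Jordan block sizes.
Block sizes for λ = 6: [2, 1]

Step 1 — from the characteristic polynomial, algebraic multiplicity of λ = 6 is 3. From dim ker(M − (6)·I) = 2, there are exactly 2 Jordan blocks for λ = 6.
Step 2 — from the minimal polynomial, the factor (x − 6)^2 tells us the largest block for λ = 6 has size 2.
Step 3 — with total size 3, 2 blocks, and largest block 2, the block sizes (in nonincreasing order) are [2, 1].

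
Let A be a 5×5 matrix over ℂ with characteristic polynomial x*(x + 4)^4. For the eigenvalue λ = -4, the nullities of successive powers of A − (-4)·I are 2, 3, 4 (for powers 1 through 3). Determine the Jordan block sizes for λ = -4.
Block sizes for λ = -4: [3, 1]

From the dimensions of kernels of powers, the number of Jordan blocks of size at least j is d_j − d_{j−1} where d_j = dim ker(N^j) (with d_0 = 0). Computing the differences gives [2, 1, 1].
The number of blocks of size exactly k is (#blocks of size ≥ k) − (#blocks of size ≥ k + 1), so the partition is: 1 block(s) of size 1, 1 block(s) of size 3.
In nonincreasing order the block sizes are [3, 1].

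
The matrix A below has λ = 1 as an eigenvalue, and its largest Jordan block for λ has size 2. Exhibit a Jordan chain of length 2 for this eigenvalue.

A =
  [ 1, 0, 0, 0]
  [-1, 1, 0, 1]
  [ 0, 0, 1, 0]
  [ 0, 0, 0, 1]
A Jordan chain for λ = 1 of length 2:
v_1 = (0, -1, 0, 0)ᵀ
v_2 = (1, 0, 0, 0)ᵀ

Let N = A − (1)·I. We want v_2 with N^2 v_2 = 0 but N^1 v_2 ≠ 0; then v_{j-1} := N · v_j for j = 2, …, 2.

Pick v_2 = (1, 0, 0, 0)ᵀ.
Then v_1 = N · v_2 = (0, -1, 0, 0)ᵀ.

Sanity check: (A − (1)·I) v_1 = (0, 0, 0, 0)ᵀ = 0. ✓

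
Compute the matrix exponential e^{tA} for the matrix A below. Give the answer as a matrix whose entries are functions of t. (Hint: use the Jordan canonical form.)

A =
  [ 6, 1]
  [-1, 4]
e^{tA} =
  [t*exp(5*t) + exp(5*t), t*exp(5*t)]
  [-t*exp(5*t), -t*exp(5*t) + exp(5*t)]

Strategy: write A = P · J · P⁻¹ where J is a Jordan canonical form, so e^{tA} = P · e^{tJ} · P⁻¹, and e^{tJ} can be computed block-by-block.

A has Jordan form
J =
  [5, 1]
  [0, 5]
(up to reordering of blocks).

Per-block formulas:
  For a 2×2 Jordan block J_2(5): exp(t · J_2(5)) = e^(5t)·(I + t·N), where N is the 2×2 nilpotent shift.

After assembling e^{tJ} and conjugating by P, we get:

e^{tA} =
  [t*exp(5*t) + exp(5*t), t*exp(5*t)]
  [-t*exp(5*t), -t*exp(5*t) + exp(5*t)]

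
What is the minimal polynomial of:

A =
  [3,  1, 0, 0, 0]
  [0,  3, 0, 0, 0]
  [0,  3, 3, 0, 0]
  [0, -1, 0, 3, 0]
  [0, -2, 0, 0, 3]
x^2 - 6*x + 9

The characteristic polynomial is χ_A(x) = (x - 3)^5, so the eigenvalues are known. The minimal polynomial is
  m_A(x) = Π_λ (x − λ)^{k_λ}
where k_λ is the size of the *largest* Jordan block for λ (equivalently, the smallest k with (A − λI)^k v = 0 for every generalised eigenvector v of λ).

  λ = 3: largest Jordan block has size 2, contributing (x − 3)^2

So m_A(x) = (x - 3)^2 = x^2 - 6*x + 9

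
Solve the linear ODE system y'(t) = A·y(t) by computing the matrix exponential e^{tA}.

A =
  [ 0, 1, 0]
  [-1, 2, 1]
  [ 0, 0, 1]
e^{tA} =
  [-t*exp(t) + exp(t), t*exp(t), t^2*exp(t)/2]
  [-t*exp(t), t*exp(t) + exp(t), t^2*exp(t)/2 + t*exp(t)]
  [0, 0, exp(t)]

Strategy: write A = P · J · P⁻¹ where J is a Jordan canonical form, so e^{tA} = P · e^{tJ} · P⁻¹, and e^{tJ} can be computed block-by-block.

A has Jordan form
J =
  [1, 1, 0]
  [0, 1, 1]
  [0, 0, 1]
(up to reordering of blocks).

Per-block formulas:
  For a 3×3 Jordan block J_3(1): exp(t · J_3(1)) = e^(1t)·(I + t·N + (t^2/2)·N^2), where N is the 3×3 nilpotent shift.

After assembling e^{tJ} and conjugating by P, we get:

e^{tA} =
  [-t*exp(t) + exp(t), t*exp(t), t^2*exp(t)/2]
  [-t*exp(t), t*exp(t) + exp(t), t^2*exp(t)/2 + t*exp(t)]
  [0, 0, exp(t)]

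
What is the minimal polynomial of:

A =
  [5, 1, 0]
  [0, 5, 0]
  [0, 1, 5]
x^2 - 10*x + 25

The characteristic polynomial is χ_A(x) = (x - 5)^3, so the eigenvalues are known. The minimal polynomial is
  m_A(x) = Π_λ (x − λ)^{k_λ}
where k_λ is the size of the *largest* Jordan block for λ (equivalently, the smallest k with (A − λI)^k v = 0 for every generalised eigenvector v of λ).

  λ = 5: largest Jordan block has size 2, contributing (x − 5)^2

So m_A(x) = (x - 5)^2 = x^2 - 10*x + 25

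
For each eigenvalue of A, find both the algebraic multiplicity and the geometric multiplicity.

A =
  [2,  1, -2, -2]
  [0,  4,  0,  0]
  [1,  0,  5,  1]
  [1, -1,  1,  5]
λ = 4: alg = 4, geom = 2

Step 1 — factor the characteristic polynomial to read off the algebraic multiplicities:
  χ_A(x) = (x - 4)^4

Step 2 — compute geometric multiplicities via the rank-nullity identity g(λ) = n − rank(A − λI):
  rank(A − (4)·I) = 2, so dim ker(A − (4)·I) = n − 2 = 2

Summary:
  λ = 4: algebraic multiplicity = 4, geometric multiplicity = 2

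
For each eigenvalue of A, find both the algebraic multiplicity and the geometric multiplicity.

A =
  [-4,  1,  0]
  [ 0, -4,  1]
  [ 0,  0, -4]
λ = -4: alg = 3, geom = 1

Step 1 — factor the characteristic polynomial to read off the algebraic multiplicities:
  χ_A(x) = (x + 4)^3

Step 2 — compute geometric multiplicities via the rank-nullity identity g(λ) = n − rank(A − λI):
  rank(A − (-4)·I) = 2, so dim ker(A − (-4)·I) = n − 2 = 1

Summary:
  λ = -4: algebraic multiplicity = 3, geometric multiplicity = 1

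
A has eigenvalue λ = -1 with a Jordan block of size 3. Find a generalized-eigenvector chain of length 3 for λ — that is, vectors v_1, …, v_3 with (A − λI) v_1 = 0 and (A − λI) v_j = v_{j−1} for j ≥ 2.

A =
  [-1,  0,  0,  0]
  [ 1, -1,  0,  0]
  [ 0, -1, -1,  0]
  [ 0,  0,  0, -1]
A Jordan chain for λ = -1 of length 3:
v_1 = (0, 0, -1, 0)ᵀ
v_2 = (0, 1, 0, 0)ᵀ
v_3 = (1, 0, 0, 0)ᵀ

Let N = A − (-1)·I. We want v_3 with N^3 v_3 = 0 but N^2 v_3 ≠ 0; then v_{j-1} := N · v_j for j = 3, …, 2.

Pick v_3 = (1, 0, 0, 0)ᵀ.
Then v_2 = N · v_3 = (0, 1, 0, 0)ᵀ.
Then v_1 = N · v_2 = (0, 0, -1, 0)ᵀ.

Sanity check: (A − (-1)·I) v_1 = (0, 0, 0, 0)ᵀ = 0. ✓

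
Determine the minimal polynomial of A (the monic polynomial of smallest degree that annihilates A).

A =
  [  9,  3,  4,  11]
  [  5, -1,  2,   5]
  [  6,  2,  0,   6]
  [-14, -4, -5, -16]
x^3 + 6*x^2 + 12*x + 8

The characteristic polynomial is χ_A(x) = (x + 2)^4, so the eigenvalues are known. The minimal polynomial is
  m_A(x) = Π_λ (x − λ)^{k_λ}
where k_λ is the size of the *largest* Jordan block for λ (equivalently, the smallest k with (A − λI)^k v = 0 for every generalised eigenvector v of λ).

  λ = -2: largest Jordan block has size 3, contributing (x + 2)^3

So m_A(x) = (x + 2)^3 = x^3 + 6*x^2 + 12*x + 8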